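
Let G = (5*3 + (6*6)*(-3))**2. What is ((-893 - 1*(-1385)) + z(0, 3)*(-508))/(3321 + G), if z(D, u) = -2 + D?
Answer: 754/5985 ≈ 0.12598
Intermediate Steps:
G = 8649 (G = (15 + 36*(-3))**2 = (15 - 108)**2 = (-93)**2 = 8649)
((-893 - 1*(-1385)) + z(0, 3)*(-508))/(3321 + G) = ((-893 - 1*(-1385)) + (-2 + 0)*(-508))/(3321 + 8649) = ((-893 + 1385) - 2*(-508))/11970 = (492 + 1016)*(1/11970) = 1508*(1/11970) = 754/5985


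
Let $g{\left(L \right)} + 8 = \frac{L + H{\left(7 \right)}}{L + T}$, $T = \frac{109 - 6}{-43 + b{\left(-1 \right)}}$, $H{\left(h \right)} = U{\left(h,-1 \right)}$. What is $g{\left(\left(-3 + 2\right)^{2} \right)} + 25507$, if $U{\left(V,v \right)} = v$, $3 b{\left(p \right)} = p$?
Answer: $25499$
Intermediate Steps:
$b{\left(p \right)} = \frac{p}{3}$
$H{\left(h \right)} = -1$
$T = - \frac{309}{130}$ ($T = \frac{109 - 6}{-43 + \frac{1}{3} \left(-1\right)} = \frac{103}{-43 - \frac{1}{3}} = \frac{103}{- \frac{130}{3}} = 103 \left(- \frac{3}{130}\right) = - \frac{309}{130} \approx -2.3769$)
$g{\left(L \right)} = -8 + \frac{-1 + L}{- \frac{309}{130} + L}$ ($g{\left(L \right)} = -8 + \frac{L - 1}{L - \frac{309}{130}} = -8 + \frac{-1 + L}{- \frac{309}{130} + L}$)
$g{\left(\left(-3 + 2\right)^{2} \right)} + 25507 = \frac{2 \left(1171 - 455 \left(-3 + 2\right)^{2}\right)}{-309 + 130 \left(-3 + 2\right)^{2}} + 25507 = \frac{2 \left(1171 - 455 \left(-1\right)^{2}\right)}{-309 + 130 \left(-1\right)^{2}} + 25507 = \frac{2 \left(1171 - 455\right)}{-309 + 130 \cdot 1} + 25507 = \frac{2 \left(1171 - 455\right)}{-309 + 130} + 25507 = 2 \frac{1}{-179} \cdot 716 + 25507 = 2 \left(- \frac{1}{179}\right) 716 + 25507 = -8 + 25507 = 25499$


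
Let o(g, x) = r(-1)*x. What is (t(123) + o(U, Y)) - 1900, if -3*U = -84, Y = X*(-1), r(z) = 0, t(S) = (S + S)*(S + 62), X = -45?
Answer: 43610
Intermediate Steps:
t(S) = 2*S*(62 + S) (t(S) = (2*S)*(62 + S) = 2*S*(62 + S))
Y = 45 (Y = -45*(-1) = 45)
U = 28 (U = -⅓*(-84) = 28)
o(g, x) = 0 (o(g, x) = 0*x = 0)
(t(123) + o(U, Y)) - 1900 = (2*123*(62 + 123) + 0) - 1900 = (2*123*185 + 0) - 1900 = (45510 + 0) - 1900 = 45510 - 1900 = 43610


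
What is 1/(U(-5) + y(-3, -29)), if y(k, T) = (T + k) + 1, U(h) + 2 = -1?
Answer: -1/34 ≈ -0.029412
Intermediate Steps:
U(h) = -3 (U(h) = -2 - 1 = -3)
y(k, T) = 1 + T + k
1/(U(-5) + y(-3, -29)) = 1/(-3 + (1 - 29 - 3)) = 1/(-3 - 31) = 1/(-34) = -1/34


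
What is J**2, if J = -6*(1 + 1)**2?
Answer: 576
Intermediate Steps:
J = -24 (J = -6*2**2 = -6*4 = -24)
J**2 = (-24)**2 = 576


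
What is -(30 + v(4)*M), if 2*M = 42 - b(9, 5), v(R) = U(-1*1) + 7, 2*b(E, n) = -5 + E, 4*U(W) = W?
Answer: -165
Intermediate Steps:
U(W) = W/4
b(E, n) = -5/2 + E/2 (b(E, n) = (-5 + E)/2 = -5/2 + E/2)
v(R) = 27/4 (v(R) = (-1*1)/4 + 7 = (¼)*(-1) + 7 = -¼ + 7 = 27/4)
M = 20 (M = (42 - (-5/2 + (½)*9))/2 = (42 - (-5/2 + 9/2))/2 = (42 - 1*2)/2 = (42 - 2)/2 = (½)*40 = 20)
-(30 + v(4)*M) = -(30 + (27/4)*20) = -(30 + 135) = -1*165 = -165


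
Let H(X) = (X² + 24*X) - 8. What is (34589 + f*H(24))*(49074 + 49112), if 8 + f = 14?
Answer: 4070104258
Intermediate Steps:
f = 6 (f = -8 + 14 = 6)
H(X) = -8 + X² + 24*X
(34589 + f*H(24))*(49074 + 49112) = (34589 + 6*(-8 + 24² + 24*24))*(49074 + 49112) = (34589 + 6*(-8 + 576 + 576))*98186 = (34589 + 6*1144)*98186 = (34589 + 6864)*98186 = 41453*98186 = 4070104258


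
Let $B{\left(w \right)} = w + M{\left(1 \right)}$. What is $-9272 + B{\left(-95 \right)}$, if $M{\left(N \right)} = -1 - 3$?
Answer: $-9371$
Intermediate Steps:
$M{\left(N \right)} = -4$ ($M{\left(N \right)} = -1 - 3 = -4$)
$B{\left(w \right)} = -4 + w$ ($B{\left(w \right)} = w - 4 = -4 + w$)
$-9272 + B{\left(-95 \right)} = -9272 - 99 = -9371$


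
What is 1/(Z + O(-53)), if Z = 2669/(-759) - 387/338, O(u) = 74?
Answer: 256542/17788253 ≈ 0.014422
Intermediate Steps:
Z = -1195855/256542 (Z = 2669*(-1/759) - 387*1/338 = -2669/759 - 387/338 = -1195855/256542 ≈ -4.6614)
1/(Z + O(-53)) = 1/(-1195855/256542 + 74) = 1/(17788253/256542) = 256542/17788253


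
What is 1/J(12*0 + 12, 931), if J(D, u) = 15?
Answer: 1/15 ≈ 0.066667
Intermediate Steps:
1/J(12*0 + 12, 931) = 1/15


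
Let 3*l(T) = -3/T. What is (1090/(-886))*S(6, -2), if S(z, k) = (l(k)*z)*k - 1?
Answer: 3815/443 ≈ 8.6117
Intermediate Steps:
l(T) = -1/T (l(T) = (-3/T)/3 = -1/T)
S(z, k) = -1 - z (S(z, k) = ((-1/k)*z)*k - 1 = (-z/k)*k - 1 = -z - 1 = -1 - z)
(1090/(-886))*S(6, -2) = (1090/(-886))*(-1 - 1*6) = (1090*(-1/886))*(-1 - 6) = -545/443*(-7) = 3815/443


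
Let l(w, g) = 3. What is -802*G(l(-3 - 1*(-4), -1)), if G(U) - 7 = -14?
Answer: 5614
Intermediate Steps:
G(U) = -7 (G(U) = 7 - 14 = -7)
-802*G(l(-3 - 1*(-4), -1)) = -802*(-7) = 5614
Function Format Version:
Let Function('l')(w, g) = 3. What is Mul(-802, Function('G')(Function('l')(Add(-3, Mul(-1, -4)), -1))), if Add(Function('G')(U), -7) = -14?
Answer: 5614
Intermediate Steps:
Function('G')(U) = -7 (Function('G')(U) = Add(7, -14) = -7)
Mul(-802, Function('G')(Function('l')(Add(-3, Mul(-1, -4)), -1))) = Mul(-802, -7) = 5614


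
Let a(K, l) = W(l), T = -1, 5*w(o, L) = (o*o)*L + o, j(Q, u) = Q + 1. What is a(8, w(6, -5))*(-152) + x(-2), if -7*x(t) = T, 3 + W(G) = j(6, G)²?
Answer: -48943/7 ≈ -6991.9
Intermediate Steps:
j(Q, u) = 1 + Q
w(o, L) = o/5 + L*o²/5 (w(o, L) = ((o*o)*L + o)/5 = (o²*L + o)/5 = (L*o² + o)/5 = (o + L*o²)/5 = o/5 + L*o²/5)
W(G) = 46 (W(G) = -3 + (1 + 6)² = -3 + 7² = -3 + 49 = 46)
a(K, l) = 46
x(t) = ⅐ (x(t) = -⅐*(-1) = ⅐)
a(8, w(6, -5))*(-152) + x(-2) = 46*(-152) + ⅐ = -6992 + ⅐ = -48943/7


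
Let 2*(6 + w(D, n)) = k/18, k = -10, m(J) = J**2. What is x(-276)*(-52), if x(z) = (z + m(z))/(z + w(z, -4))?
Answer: 71042400/5081 ≈ 13982.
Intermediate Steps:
w(D, n) = -113/18 (w(D, n) = -6 + (-10/18)/2 = -6 + (-10*1/18)/2 = -6 + (1/2)*(-5/9) = -6 - 5/18 = -113/18)
x(z) = (z + z**2)/(-113/18 + z) (x(z) = (z + z**2)/(z - 113/18) = (z + z**2)/(-113/18 + z))
x(-276)*(-52) = (18*(-276)*(1 - 276)/(-113 + 18*(-276)))*(-52) = (18*(-276)*(-275)/(-113 - 4968))*(-52) = (18*(-276)*(-275)/(-5081))*(-52) = (18*(-276)*(-1/5081)*(-275))*(-52) = -1366200/5081*(-52) = 71042400/5081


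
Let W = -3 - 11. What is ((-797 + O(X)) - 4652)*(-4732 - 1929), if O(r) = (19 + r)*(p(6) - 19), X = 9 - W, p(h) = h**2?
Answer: 31539835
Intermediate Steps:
W = -14
X = 23 (X = 9 - 1*(-14) = 9 + 14 = 23)
O(r) = 323 + 17*r (O(r) = (19 + r)*(6**2 - 19) = (19 + r)*(36 - 19) = (19 + r)*17 = 323 + 17*r)
((-797 + O(X)) - 4652)*(-4732 - 1929) = ((-797 + (323 + 17*23)) - 4652)*(-4732 - 1929) = ((-797 + (323 + 391)) - 4652)*(-6661) = ((-797 + 714) - 4652)*(-6661) = (-83 - 4652)*(-6661) = -4735*(-6661) = 31539835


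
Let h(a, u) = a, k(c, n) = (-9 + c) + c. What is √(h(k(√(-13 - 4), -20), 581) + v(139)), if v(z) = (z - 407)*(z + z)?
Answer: √(-74513 + 2*I*√17) ≈ 0.015 + 272.97*I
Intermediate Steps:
k(c, n) = -9 + 2*c
v(z) = 2*z*(-407 + z) (v(z) = (-407 + z)*(2*z) = 2*z*(-407 + z))
√(h(k(√(-13 - 4), -20), 581) + v(139)) = √((-9 + 2*√(-13 - 4)) + 2*139*(-407 + 139)) = √((-9 + 2*√(-17)) + 2*139*(-268)) = √((-9 + 2*(I*√17)) - 74504) = √((-9 + 2*I*√17) - 74504) = √(-74513 + 2*I*√17)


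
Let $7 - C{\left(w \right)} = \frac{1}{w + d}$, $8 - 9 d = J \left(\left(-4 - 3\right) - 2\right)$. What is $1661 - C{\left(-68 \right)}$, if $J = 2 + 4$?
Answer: $\frac{909691}{550} \approx 1654.0$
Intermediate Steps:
$J = 6$
$d = \frac{62}{9}$ ($d = \frac{8}{9} - \frac{6 \left(\left(-4 - 3\right) - 2\right)}{9} = \frac{8}{9} - \frac{6 \left(-7 - 2\right)}{9} = \frac{8}{9} - \frac{6 \left(-9\right)}{9} = \frac{8}{9} - -6 = \frac{8}{9} + 6 = \frac{62}{9} \approx 6.8889$)
$C{\left(w \right)} = 7 - \frac{1}{\frac{62}{9} + w}$ ($C{\left(w \right)} = 7 - \frac{1}{w + \frac{62}{9}} = 7 - \frac{1}{\frac{62}{9} + w}$)
$1661 - C{\left(-68 \right)} = 1661 - \frac{425 + 63 \left(-68\right)}{62 + 9 \left(-68\right)} = 1661 - \frac{425 - 4284}{62 - 612} = 1661 - \frac{1}{-550} \left(-3859\right) = 1661 - \left(- \frac{1}{550}\right) \left(-3859\right) = 1661 - \frac{3859}{550} = \frac{909691}{550}$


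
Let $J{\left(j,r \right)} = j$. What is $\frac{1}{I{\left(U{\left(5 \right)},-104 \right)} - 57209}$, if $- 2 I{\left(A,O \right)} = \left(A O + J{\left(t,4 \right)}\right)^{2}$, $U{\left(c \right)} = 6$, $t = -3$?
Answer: $- \frac{2}{507547} \approx -3.9405 \cdot 10^{-6}$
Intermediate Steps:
$I{\left(A,O \right)} = - \frac{\left(-3 + A O\right)^{2}}{2}$ ($I{\left(A,O \right)} = - \frac{\left(A O - 3\right)^{2}}{2} = - \frac{\left(-3 + A O\right)^{2}}{2}$)
$\frac{1}{I{\left(U{\left(5 \right)},-104 \right)} - 57209} = \frac{1}{- \frac{\left(-3 + 6 \left(-104\right)\right)^{2}}{2} - 57209} = \frac{1}{- \frac{\left(-3 - 624\right)^{2}}{2} - 57209} = \frac{1}{- \frac{\left(-627\right)^{2}}{2} - 57209} = \frac{1}{\left(- \frac{1}{2}\right) 393129 - 57209} = \frac{1}{- \frac{393129}{2} - 57209} = \frac{1}{- \frac{507547}{2}} = - \frac{2}{507547}$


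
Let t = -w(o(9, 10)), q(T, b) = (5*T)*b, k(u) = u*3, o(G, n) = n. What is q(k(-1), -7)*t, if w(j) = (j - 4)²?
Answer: -3780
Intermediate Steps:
k(u) = 3*u
q(T, b) = 5*T*b
w(j) = (-4 + j)²
t = -36 (t = -(-4 + 10)² = -1*6² = -1*36 = -36)
q(k(-1), -7)*t = (5*(3*(-1))*(-7))*(-36) = (5*(-3)*(-7))*(-36) = 105*(-36) = -3780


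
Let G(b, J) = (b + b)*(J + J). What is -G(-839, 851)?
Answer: 2855956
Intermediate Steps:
G(b, J) = 4*J*b (G(b, J) = (2*b)*(2*J) = 4*J*b)
-G(-839, 851) = -4*851*(-839) = -1*(-2855956) = 2855956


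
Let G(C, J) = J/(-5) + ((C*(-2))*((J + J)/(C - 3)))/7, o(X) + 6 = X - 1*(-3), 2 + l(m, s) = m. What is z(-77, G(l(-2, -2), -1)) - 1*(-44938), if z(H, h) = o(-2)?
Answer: 44933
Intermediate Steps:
l(m, s) = -2 + m
o(X) = -3 + X (o(X) = -6 + (X - 1*(-3)) = -6 + (X + 3) = -6 + (3 + X) = -3 + X)
G(C, J) = -J/5 - 4*C*J/(7*(-3 + C)) (G(C, J) = J*(-⅕) + ((-2*C)*((2*J)/(-3 + C)))*(⅐) = -J/5 + ((-2*C)*(2*J/(-3 + C)))*(⅐) = -J/5 - 4*C*J/(-3 + C)*(⅐) = -J/5 - 4*C*J/(7*(-3 + C)))
z(H, h) = -5 (z(H, h) = -3 - 2 = -5)
z(-77, G(l(-2, -2), -1)) - 1*(-44938) = -5 - 1*(-44938) = -5 + 44938 = 44933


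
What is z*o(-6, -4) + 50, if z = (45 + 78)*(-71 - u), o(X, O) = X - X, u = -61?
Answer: 50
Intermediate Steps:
o(X, O) = 0
z = -1230 (z = (45 + 78)*(-71 - 1*(-61)) = 123*(-71 + 61) = 123*(-10) = -1230)
z*o(-6, -4) + 50 = -1230*0 + 50 = 0 + 50 = 50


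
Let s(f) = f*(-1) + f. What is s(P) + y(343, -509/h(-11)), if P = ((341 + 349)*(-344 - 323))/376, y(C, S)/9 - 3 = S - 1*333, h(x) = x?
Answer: -28089/11 ≈ -2553.5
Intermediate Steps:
y(C, S) = -2970 + 9*S (y(C, S) = 27 + 9*(S - 1*333) = 27 + 9*(S - 333) = 27 + 9*(-333 + S) = 27 + (-2997 + 9*S) = -2970 + 9*S)
P = -230115/188 (P = (690*(-667))*(1/376) = -460230*1/376 = -230115/188 ≈ -1224.0)
s(f) = 0 (s(f) = -f + f = 0)
s(P) + y(343, -509/h(-11)) = 0 + (-2970 + 9*(-509/(-11))) = 0 + (-2970 + 9*(-509*(-1/11))) = 0 + (-2970 + 9*(509/11)) = 0 + (-2970 + 4581/11) = 0 - 28089/11 = -28089/11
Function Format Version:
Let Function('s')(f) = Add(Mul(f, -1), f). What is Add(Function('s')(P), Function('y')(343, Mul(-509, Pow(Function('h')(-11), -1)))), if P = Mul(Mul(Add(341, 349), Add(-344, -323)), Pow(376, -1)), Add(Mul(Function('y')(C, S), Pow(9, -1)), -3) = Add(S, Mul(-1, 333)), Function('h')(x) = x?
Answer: Rational(-28089, 11) ≈ -2553.5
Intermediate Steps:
Function('y')(C, S) = Add(-2970, Mul(9, S)) (Function('y')(C, S) = Add(27, Mul(9, Add(S, Mul(-1, 333)))) = Add(27, Mul(9, Add(S, -333))) = Add(27, Mul(9, Add(-333, S))) = Add(27, Add(-2997, Mul(9, S))) = Add(-2970, Mul(9, S)))
P = Rational(-230115, 188) (P = Mul(Mul(690, -667), Rational(1, 376)) = Mul(-460230, Rational(1, 376)) = Rational(-230115, 188) ≈ -1224.0)
Function('s')(f) = 0 (Function('s')(f) = Add(Mul(-1, f), f) = 0)
Add(Function('s')(P), Function('y')(343, Mul(-509, Pow(Function('h')(-11), -1)))) = Add(0, Add(-2970, Mul(9, Mul(-509, Pow(-11, -1))))) = Add(0, Add(-2970, Mul(9, Mul(-509, Rational(-1, 11))))) = Add(0, Add(-2970, Mul(9, Rational(509, 11)))) = Add(0, Add(-2970, Rational(4581, 11))) = Add(0, Rational(-28089, 11)) = Rational(-28089, 11)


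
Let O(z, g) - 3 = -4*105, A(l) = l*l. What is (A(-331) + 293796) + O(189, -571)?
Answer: 402940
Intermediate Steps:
A(l) = l²
O(z, g) = -417 (O(z, g) = 3 - 4*105 = 3 - 420 = -417)
(A(-331) + 293796) + O(189, -571) = ((-331)² + 293796) - 417 = (109561 + 293796) - 417 = 403357 - 417 = 402940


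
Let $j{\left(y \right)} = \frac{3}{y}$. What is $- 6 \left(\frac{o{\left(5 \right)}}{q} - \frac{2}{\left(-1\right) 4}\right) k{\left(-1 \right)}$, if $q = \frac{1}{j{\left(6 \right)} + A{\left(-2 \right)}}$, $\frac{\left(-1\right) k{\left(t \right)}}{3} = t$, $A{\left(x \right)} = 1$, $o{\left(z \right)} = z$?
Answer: $-144$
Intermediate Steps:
$k{\left(t \right)} = - 3 t$
$q = \frac{2}{3}$ ($q = \frac{1}{\frac{3}{6} + 1} = \frac{1}{3 \cdot \frac{1}{6} + 1} = \frac{1}{\frac{1}{2} + 1} = \frac{1}{\frac{3}{2}} = \frac{2}{3} \approx 0.66667$)
$- 6 \left(\frac{o{\left(5 \right)}}{q} - \frac{2}{\left(-1\right) 4}\right) k{\left(-1 \right)} = - 6 \left(\frac{5}{\frac{2}{3}} - \frac{2}{\left(-1\right) 4}\right) \left(\left(-3\right) \left(-1\right)\right) = - 6 \left(5 \cdot \frac{3}{2} - \frac{2}{-4}\right) 3 = - 6 \left(\frac{15}{2} - - \frac{1}{2}\right) 3 = - 6 \left(\frac{15}{2} + \frac{1}{2}\right) 3 = \left(-6\right) 8 \cdot 3 = \left(-48\right) 3 = -144$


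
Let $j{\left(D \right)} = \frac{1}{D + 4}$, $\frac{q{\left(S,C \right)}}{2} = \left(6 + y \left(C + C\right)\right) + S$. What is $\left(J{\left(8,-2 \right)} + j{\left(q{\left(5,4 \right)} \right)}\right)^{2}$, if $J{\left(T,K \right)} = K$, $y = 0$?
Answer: $\frac{2601}{676} \approx 3.8476$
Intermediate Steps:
$q{\left(S,C \right)} = 12 + 2 S$ ($q{\left(S,C \right)} = 2 \left(\left(6 + 0 \left(C + C\right)\right) + S\right) = 2 \left(\left(6 + 0 \cdot 2 C\right) + S\right) = 2 \left(\left(6 + 0\right) + S\right) = 2 \left(6 + S\right) = 12 + 2 S$)
$j{\left(D \right)} = \frac{1}{4 + D}$
$\left(J{\left(8,-2 \right)} + j{\left(q{\left(5,4 \right)} \right)}\right)^{2} = \left(-2 + \frac{1}{4 + \left(12 + 2 \cdot 5\right)}\right)^{2} = \left(-2 + \frac{1}{4 + \left(12 + 10\right)}\right)^{2} = \left(-2 + \frac{1}{4 + 22}\right)^{2} = \left(-2 + \frac{1}{26}\right)^{2} = \left(- \frac{51}{26}\right)^{2} = \frac{2601}{676}$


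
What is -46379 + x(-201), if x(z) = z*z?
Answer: -5978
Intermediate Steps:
x(z) = z²
-46379 + x(-201) = -46379 + (-201)² = -46379 + 40401 = -5978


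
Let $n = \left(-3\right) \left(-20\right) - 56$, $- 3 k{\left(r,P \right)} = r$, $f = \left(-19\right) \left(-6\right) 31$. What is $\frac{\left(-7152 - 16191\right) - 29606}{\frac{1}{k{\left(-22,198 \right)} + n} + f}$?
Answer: $- \frac{138482}{9243} \approx -14.982$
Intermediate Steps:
$f = 3534$ ($f = 114 \cdot 31 = 3534$)
$k{\left(r,P \right)} = - \frac{r}{3}$
$n = 4$ ($n = 60 - 56 = 4$)
$\frac{\left(-7152 - 16191\right) - 29606}{\frac{1}{k{\left(-22,198 \right)} + n} + f} = \frac{\left(-7152 - 16191\right) - 29606}{\frac{1}{\left(- \frac{1}{3}\right) \left(-22\right) + 4} + 3534} = \frac{-23343 - 29606}{\frac{1}{\frac{22}{3} + 4} + 3534} = - \frac{52949}{\frac{1}{\frac{34}{3}} + 3534} = - \frac{52949}{\frac{3}{34} + 3534} = - \frac{52949}{\frac{120159}{34}} = \left(-52949\right) \frac{34}{120159} = - \frac{138482}{9243}$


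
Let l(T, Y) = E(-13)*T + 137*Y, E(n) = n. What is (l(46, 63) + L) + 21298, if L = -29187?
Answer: 144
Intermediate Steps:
l(T, Y) = -13*T + 137*Y
(l(46, 63) + L) + 21298 = ((-13*46 + 137*63) - 29187) + 21298 = ((-598 + 8631) - 29187) + 21298 = (8033 - 29187) + 21298 = -21154 + 21298 = 144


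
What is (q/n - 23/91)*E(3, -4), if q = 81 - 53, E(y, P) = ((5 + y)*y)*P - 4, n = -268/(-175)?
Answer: -10993400/6097 ≈ -1803.1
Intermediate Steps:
n = 268/175 (n = -268*(-1/175) = 268/175 ≈ 1.5314)
E(y, P) = -4 + P*y*(5 + y) (E(y, P) = (y*(5 + y))*P - 4 = P*y*(5 + y) - 4 = -4 + P*y*(5 + y))
q = 28
(q/n - 23/91)*E(3, -4) = (28/(268/175) - 23/91)*(-4 - 4*3² + 5*(-4)*3) = (28*(175/268) - 23*1/91)*(-4 - 4*9 - 60) = (1225/67 - 23/91)*(-4 - 36 - 60) = (109934/6097)*(-100) = -10993400/6097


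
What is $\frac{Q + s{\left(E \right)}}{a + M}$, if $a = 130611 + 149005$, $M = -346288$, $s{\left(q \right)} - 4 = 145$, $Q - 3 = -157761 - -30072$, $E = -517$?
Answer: $\frac{127537}{66672} \approx 1.9129$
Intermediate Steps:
$Q = -127686$ ($Q = 3 - 127689 = -127686$)
$s{\left(q \right)} = 149$ ($s{\left(q \right)} = 4 + 145 = 149$)
$a = 279616$
$\frac{Q + s{\left(E \right)}}{a + M} = \frac{-127686 + 149}{279616 - 346288} = - \frac{127537}{-66672} = \left(-127537\right) \left(- \frac{1}{66672}\right) = \frac{127537}{66672}$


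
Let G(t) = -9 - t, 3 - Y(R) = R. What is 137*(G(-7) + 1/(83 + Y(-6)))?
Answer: -25071/92 ≈ -272.51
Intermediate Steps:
Y(R) = 3 - R
137*(G(-7) + 1/(83 + Y(-6))) = 137*((-9 - 1*(-7)) + 1/(83 + (3 - 1*(-6)))) = 137*((-9 + 7) + 1/(83 + (3 + 6))) = 137*(-2 + 1/(83 + 9)) = 137*(-2 + 1/92) = 137*(-183/92) = -25071/92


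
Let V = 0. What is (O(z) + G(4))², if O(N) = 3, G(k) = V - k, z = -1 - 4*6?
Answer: 1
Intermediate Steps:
z = -25 (z = -1 - 1*24 = -1 - 24 = -25)
G(k) = -k (G(k) = 0 - k = -k)
(O(z) + G(4))² = (3 - 1*4)² = (3 - 4)² = (-1)² = 1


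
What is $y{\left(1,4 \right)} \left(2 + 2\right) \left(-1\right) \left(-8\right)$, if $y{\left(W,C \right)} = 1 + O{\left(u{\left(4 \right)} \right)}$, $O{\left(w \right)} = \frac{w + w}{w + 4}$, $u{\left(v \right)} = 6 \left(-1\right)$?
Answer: $224$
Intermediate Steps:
$u{\left(v \right)} = -6$
$O{\left(w \right)} = \frac{2 w}{4 + w}$
$y{\left(W,C \right)} = 7$ ($y{\left(W,C \right)} = 1 + 2 \left(-6\right) \frac{1}{4 - 6} = 1 + 2 \left(-6\right) \frac{1}{-2} = 1 + 2 \left(-6\right) \left(- \frac{1}{2}\right) = 1 + 6 = 7$)
$y{\left(1,4 \right)} \left(2 + 2\right) \left(-1\right) \left(-8\right) = 7 \left(2 + 2\right) \left(-1\right) \left(-8\right) = 7 \cdot 4 \left(-1\right) \left(-8\right) = 7 \left(-4\right) \left(-8\right) = \left(-28\right) \left(-8\right) = 224$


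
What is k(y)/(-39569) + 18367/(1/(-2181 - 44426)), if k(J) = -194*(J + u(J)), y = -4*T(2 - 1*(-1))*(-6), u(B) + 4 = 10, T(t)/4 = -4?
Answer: -33872281571893/39569 ≈ -8.5603e+8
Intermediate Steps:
T(t) = -16 (T(t) = 4*(-4) = -16)
u(B) = 6 (u(B) = -4 + 10 = 6)
y = -384 (y = -4*(-16)*(-6) = 64*(-6) = -384)
k(J) = -1164 - 194*J (k(J) = -194*(J + 6) = -194*(6 + J) = -1164 - 194*J)
k(y)/(-39569) + 18367/(1/(-2181 - 44426)) = (-1164 - 194*(-384))/(-39569) + 18367/(1/(-2181 - 44426)) = (-1164 + 74496)*(-1/39569) + 18367/(1/(-46607)) = 73332*(-1/39569) + 18367/(-1/46607) = -73332/39569 + 18367*(-46607) = -73332/39569 - 856030769 = -33872281571893/39569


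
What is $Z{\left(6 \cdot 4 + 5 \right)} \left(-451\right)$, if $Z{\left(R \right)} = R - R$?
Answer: $0$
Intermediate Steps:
$Z{\left(R \right)} = 0$
$Z{\left(6 \cdot 4 + 5 \right)} \left(-451\right) = 0 \left(-451\right) = 0$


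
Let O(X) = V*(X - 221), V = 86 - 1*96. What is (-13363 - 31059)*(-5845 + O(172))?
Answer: 237879810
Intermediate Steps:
V = -10 (V = 86 - 96 = -10)
O(X) = 2210 - 10*X (O(X) = -10*(X - 221) = -10*(-221 + X) = 2210 - 10*X)
(-13363 - 31059)*(-5845 + O(172)) = (-13363 - 31059)*(-5845 + (2210 - 10*172)) = -44422*(-5845 + (2210 - 1720)) = -44422*(-5845 + 490) = -44422*(-5355) = 237879810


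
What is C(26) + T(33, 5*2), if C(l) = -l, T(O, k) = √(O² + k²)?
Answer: -26 + √1189 ≈ 8.4819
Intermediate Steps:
C(26) + T(33, 5*2) = -1*26 + √(33² + (5*2)²) = -26 + √(1089 + 10²) = -26 + √(1089 + 100) = -26 + √1189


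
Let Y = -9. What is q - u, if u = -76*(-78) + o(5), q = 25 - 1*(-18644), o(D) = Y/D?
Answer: 63714/5 ≈ 12743.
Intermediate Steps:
o(D) = -9/D
q = 18669 (q = 25 + 18644 = 18669)
u = 29631/5 (u = -76*(-78) - 9/5 = 5928 - 9*1/5 = 5928 - 9/5 = 29631/5 ≈ 5926.2)
q - u = 18669 - 1*29631/5 = 18669 - 29631/5 = 63714/5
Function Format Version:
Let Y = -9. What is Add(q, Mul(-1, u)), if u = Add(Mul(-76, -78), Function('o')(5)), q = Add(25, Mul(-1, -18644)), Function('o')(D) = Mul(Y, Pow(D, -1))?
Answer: Rational(63714, 5) ≈ 12743.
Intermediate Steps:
Function('o')(D) = Mul(-9, Pow(D, -1))
q = 18669 (q = Add(25, 18644) = 18669)
u = Rational(29631, 5) (u = Add(Mul(-76, -78), Mul(-9, Pow(5, -1))) = Add(5928, Mul(-9, Rational(1, 5))) = Add(5928, Rational(-9, 5)) = Rational(29631, 5) ≈ 5926.2)
Add(q, Mul(-1, u)) = Add(18669, Mul(-1, Rational(29631, 5))) = Add(18669, Rational(-29631, 5)) = Rational(63714, 5)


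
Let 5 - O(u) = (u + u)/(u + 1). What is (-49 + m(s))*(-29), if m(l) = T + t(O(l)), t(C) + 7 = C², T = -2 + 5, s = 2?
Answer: 10324/9 ≈ 1147.1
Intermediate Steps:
O(u) = 5 - 2*u/(1 + u) (O(u) = 5 - (u + u)/(u + 1) = 5 - 2*u/(1 + u))
T = 3
t(C) = -7 + C²
m(l) = -4 + (5 + 3*l)²/(1 + l)² (m(l) = 3 + (-7 + ((5 + 3*l)/(1 + l))²) = 3 + (-7 + (5 + 3*l)²/(1 + l)²) = -4 + (5 + 3*l)²/(1 + l)²)
(-49 + m(s))*(-29) = (-49 + (-4 + (5 + 3*2)²/(1 + 2)²))*(-29) = (-49 + (-4 + (5 + 6)²/3²))*(-29) = (-49 + (-4 + (⅑)*11²))*(-29) = (-49 + (-4 + (⅑)*121))*(-29) = (-49 + (-4 + 121/9))*(-29) = (-49 + 85/9)*(-29) = -356/9*(-29) = 10324/9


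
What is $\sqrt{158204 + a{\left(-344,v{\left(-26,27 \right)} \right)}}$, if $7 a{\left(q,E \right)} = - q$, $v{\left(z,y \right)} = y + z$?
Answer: $\frac{2 \sqrt{1938601}}{7} \approx 397.81$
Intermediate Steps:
$a{\left(q,E \right)} = - \frac{q}{7}$ ($a{\left(q,E \right)} = \frac{\left(-1\right) q}{7} = - \frac{q}{7}$)
$\sqrt{158204 + a{\left(-344,v{\left(-26,27 \right)} \right)}} = \sqrt{158204 - - \frac{344}{7}} = \sqrt{158204 + \frac{344}{7}} = \sqrt{\frac{1107772}{7}} = \frac{2 \sqrt{1938601}}{7}$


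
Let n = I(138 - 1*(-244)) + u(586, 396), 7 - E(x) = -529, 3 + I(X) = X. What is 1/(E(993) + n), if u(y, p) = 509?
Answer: 1/1424 ≈ 0.00070225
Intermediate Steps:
I(X) = -3 + X
E(x) = 536 (E(x) = 7 - 1*(-529) = 7 + 529 = 536)
n = 888 (n = (-3 + (138 - 1*(-244))) + 509 = (-3 + (138 + 244)) + 509 = (-3 + 382) + 509 = 379 + 509 = 888)
1/(E(993) + n) = 1/(536 + 888) = 1/1424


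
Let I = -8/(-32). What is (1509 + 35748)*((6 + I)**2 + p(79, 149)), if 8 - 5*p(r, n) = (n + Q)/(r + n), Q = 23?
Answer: 2294199127/1520 ≈ 1.5093e+6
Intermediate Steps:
p(r, n) = 8/5 - (23 + n)/(5*(n + r)) (p(r, n) = 8/5 - (n + 23)/(5*(r + n)) = 8/5 - (23 + n)/(5*(n + r)))
I = 1/4 (I = -8*(-1/32) = 1/4 ≈ 0.25000)
(1509 + 35748)*((6 + I)**2 + p(79, 149)) = (1509 + 35748)*((6 + 1/4)**2 + (-23 + 7*149 + 8*79)/(5*(149 + 79))) = 37257*((25/4)**2 + (1/5)*(-23 + 1043 + 632)/228) = 37257*(625/16 + (1/5)*(1/228)*1652) = 37257*(625/16 + 413/285) = 37257*(184733/4560) = 2294199127/1520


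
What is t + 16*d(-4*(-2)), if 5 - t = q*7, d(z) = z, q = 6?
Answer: 91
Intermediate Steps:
t = -37 (t = 5 - 6*7 = 5 - 1*42 = 5 - 42 = -37)
t + 16*d(-4*(-2)) = -37 + 16*(-4*(-2)) = -37 + 16*8 = -37 + 128 = 91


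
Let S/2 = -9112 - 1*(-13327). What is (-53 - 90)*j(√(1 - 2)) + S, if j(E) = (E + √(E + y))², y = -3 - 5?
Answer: 8430 - 143*(I + √(-8 + I))² ≈ 10528.0 - 193.46*I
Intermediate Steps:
S = 8430 (S = 2*(-9112 - 1*(-13327)) = 2*(-9112 + 13327) = 2*4215 = 8430)
y = -8
j(E) = (E + √(-8 + E))² (j(E) = (E + √(E - 8))² = (E + √(-8 + E))²)
(-53 - 90)*j(√(1 - 2)) + S = (-53 - 90)*(√(1 - 2) + √(-8 + √(1 - 2)))² + 8430 = -143*(√(-1) + √(-8 + √(-1)))² + 8430 = -143*(I + √(-8 + I))² + 8430 = 8430 - 143*(I + √(-8 + I))²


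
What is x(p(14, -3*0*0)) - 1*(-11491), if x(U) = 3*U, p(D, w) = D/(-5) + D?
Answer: 57623/5 ≈ 11525.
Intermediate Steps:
p(D, w) = 4*D/5 (p(D, w) = D*(-⅕) + D = -D/5 + D = 4*D/5)
x(p(14, -3*0*0)) - 1*(-11491) = 3*((⅘)*14) - 1*(-11491) = 3*(56/5) + 11491 = 168/5 + 11491 = 57623/5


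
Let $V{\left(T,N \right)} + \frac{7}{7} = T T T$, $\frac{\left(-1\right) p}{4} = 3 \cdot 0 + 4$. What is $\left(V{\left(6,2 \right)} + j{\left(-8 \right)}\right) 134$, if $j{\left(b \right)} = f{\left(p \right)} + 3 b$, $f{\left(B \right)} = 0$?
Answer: $25594$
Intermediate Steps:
$p = -16$ ($p = - 4 \left(3 \cdot 0 + 4\right) = - 4 \left(0 + 4\right) = \left(-4\right) 4 = -16$)
$j{\left(b \right)} = 3 b$ ($j{\left(b \right)} = 0 + 3 b = 3 b$)
$V{\left(T,N \right)} = -1 + T^{3}$ ($V{\left(T,N \right)} = -1 + T T T = -1 + T^{2} T = -1 + T^{3}$)
$\left(V{\left(6,2 \right)} + j{\left(-8 \right)}\right) 134 = \left(\left(-1 + 6^{3}\right) + 3 \left(-8\right)\right) 134 = \left(\left(-1 + 216\right) - 24\right) 134 = \left(215 - 24\right) 134 = 191 \cdot 134 = 25594$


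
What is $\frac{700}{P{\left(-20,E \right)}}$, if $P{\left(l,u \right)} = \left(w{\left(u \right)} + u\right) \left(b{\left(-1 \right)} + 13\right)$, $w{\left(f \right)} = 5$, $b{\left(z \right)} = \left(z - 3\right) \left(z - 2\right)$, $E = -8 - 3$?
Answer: $- \frac{14}{3} \approx -4.6667$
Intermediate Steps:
$E = -11$ ($E = -8 - 3 = -11$)
$b{\left(z \right)} = \left(-3 + z\right) \left(-2 + z\right)$
$P{\left(l,u \right)} = 125 + 25 u$ ($P{\left(l,u \right)} = \left(5 + u\right) \left(\left(6 + \left(-1\right)^{2} - -5\right) + 13\right) = \left(5 + u\right) \left(\left(6 + 1 + 5\right) + 13\right) = \left(5 + u\right) \left(12 + 13\right) = \left(5 + u\right) 25 = 125 + 25 u$)
$\frac{700}{P{\left(-20,E \right)}} = \frac{700}{125 + 25 \left(-11\right)} = \frac{700}{125 - 275} = \frac{700}{-150} = 700 \left(- \frac{1}{150}\right) = - \frac{14}{3}$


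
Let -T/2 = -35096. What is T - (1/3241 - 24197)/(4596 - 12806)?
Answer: 933816565322/13304305 ≈ 70189.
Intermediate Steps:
T = 70192 (T = -2*(-35096) = 70192)
T - (1/3241 - 24197)/(4596 - 12806) = 70192 - (1/3241 - 24197)/(4596 - 12806) = 70192 - (1/3241 - 24197)/(-8210) = 70192 - (-78422476)*(-1)/(3241*8210) = 70192 - 1*39211238/13304305 = 70192 - 39211238/13304305 = 933816565322/13304305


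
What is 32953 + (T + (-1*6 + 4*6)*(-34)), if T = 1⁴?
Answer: 32342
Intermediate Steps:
T = 1
32953 + (T + (-1*6 + 4*6)*(-34)) = 32953 + (1 + (-1*6 + 4*6)*(-34)) = 32953 + (1 + (-6 + 24)*(-34)) = 32953 + (1 + 18*(-34)) = 32953 + (1 - 612) = 32953 - 611 = 32342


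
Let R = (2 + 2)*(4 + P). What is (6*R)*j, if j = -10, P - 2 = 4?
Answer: -2400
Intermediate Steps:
P = 6 (P = 2 + 4 = 6)
R = 40 (R = (2 + 2)*(4 + 6) = 4*10 = 40)
(6*R)*j = (6*40)*(-10) = 240*(-10) = -2400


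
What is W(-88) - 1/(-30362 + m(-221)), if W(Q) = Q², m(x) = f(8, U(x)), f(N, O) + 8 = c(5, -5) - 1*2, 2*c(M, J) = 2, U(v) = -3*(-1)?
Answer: 235193025/30371 ≈ 7744.0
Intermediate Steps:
U(v) = 3
c(M, J) = 1 (c(M, J) = (½)*2 = 1)
f(N, O) = -9 (f(N, O) = -8 + (1 - 1*2) = -8 + (1 - 2) = -8 - 1 = -9)
m(x) = -9
W(-88) - 1/(-30362 + m(-221)) = (-88)² - 1/(-30362 - 9) = 7744 - 1/(-30371) = 7744 - 1*(-1/30371) = 7744 + 1/30371 = 235193025/30371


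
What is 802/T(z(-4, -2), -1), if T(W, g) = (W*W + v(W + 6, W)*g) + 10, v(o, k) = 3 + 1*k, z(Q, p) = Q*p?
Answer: 802/63 ≈ 12.730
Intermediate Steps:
v(o, k) = 3 + k
T(W, g) = 10 + W² + g*(3 + W) (T(W, g) = (W*W + (3 + W)*g) + 10 = (W² + g*(3 + W)) + 10 = 10 + W² + g*(3 + W))
802/T(z(-4, -2), -1) = 802/(10 + (-4*(-2))² - (3 - 4*(-2))) = 802/(10 + 8² - (3 + 8)) = 802/(10 + 64 - 1*11) = 802/(10 + 64 - 11) = 802/63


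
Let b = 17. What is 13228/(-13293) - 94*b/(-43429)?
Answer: -553236598/577301697 ≈ -0.95831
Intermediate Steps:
13228/(-13293) - 94*b/(-43429) = 13228/(-13293) - 94*17/(-43429) = 13228*(-1/13293) - 1598*(-1/43429) = -13228/13293 + 1598/43429 = -553236598/577301697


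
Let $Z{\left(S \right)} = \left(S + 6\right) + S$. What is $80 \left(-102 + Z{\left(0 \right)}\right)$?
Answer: $-7680$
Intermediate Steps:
$Z{\left(S \right)} = 6 + 2 S$ ($Z{\left(S \right)} = \left(6 + S\right) + S = 6 + 2 S$)
$80 \left(-102 + Z{\left(0 \right)}\right) = 80 \left(-102 + \left(6 + 2 \cdot 0\right)\right) = 80 \left(-102 + \left(6 + 0\right)\right) = 80 \left(-102 + 6\right) = 80 \left(-96\right) = -7680$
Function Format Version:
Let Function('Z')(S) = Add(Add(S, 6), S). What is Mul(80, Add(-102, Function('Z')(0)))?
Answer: -7680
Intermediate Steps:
Function('Z')(S) = Add(6, Mul(2, S)) (Function('Z')(S) = Add(Add(6, S), S) = Add(6, Mul(2, S)))
Mul(80, Add(-102, Function('Z')(0))) = Mul(80, Add(-102, Add(6, Mul(2, 0)))) = Mul(80, Add(-102, Add(6, 0))) = Mul(80, Add(-102, 6)) = Mul(80, -96) = -7680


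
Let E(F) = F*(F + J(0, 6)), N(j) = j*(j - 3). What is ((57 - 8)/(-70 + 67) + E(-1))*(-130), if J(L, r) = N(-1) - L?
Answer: 7540/3 ≈ 2513.3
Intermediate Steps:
N(j) = j*(-3 + j)
J(L, r) = 4 - L (J(L, r) = -(-3 - 1) - L = -1*(-4) - L = 4 - L)
E(F) = F*(4 + F) (E(F) = F*(F + (4 - 1*0)) = F*(F + (4 + 0)) = F*(F + 4) = F*(4 + F))
((57 - 8)/(-70 + 67) + E(-1))*(-130) = ((57 - 8)/(-70 + 67) - (4 - 1))*(-130) = (49/(-3) - 1*3)*(-130) = (49*(-⅓) - 3)*(-130) = (-49/3 - 3)*(-130) = -58/3*(-130) = 7540/3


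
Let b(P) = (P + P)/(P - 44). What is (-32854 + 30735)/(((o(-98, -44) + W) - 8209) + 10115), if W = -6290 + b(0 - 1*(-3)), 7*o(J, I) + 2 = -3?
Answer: 608153/1258455 ≈ 0.48325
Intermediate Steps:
o(J, I) = -5/7 (o(J, I) = -2/7 + (⅐)*(-3) = -2/7 - 3/7 = -5/7)
b(P) = 2*P/(-44 + P) (b(P) = (2*P)/(-44 + P) = 2*P/(-44 + P))
W = -257896/41 (W = -6290 + 2*(0 - 1*(-3))/(-44 + (0 - 1*(-3))) = -6290 + 2*(0 + 3)/(-44 + (0 + 3)) = -6290 + 2*3/(-44 + 3) = -6290 + 2*3/(-41) = -6290 + 2*3*(-1/41) = -6290 - 6/41 = -257896/41 ≈ -6290.1)
(-32854 + 30735)/(((o(-98, -44) + W) - 8209) + 10115) = (-32854 + 30735)/(((-5/7 - 257896/41) - 8209) + 10115) = -2119/((-1805477/287 - 8209) + 10115) = -2119/(-4161460/287 + 10115) = -2119/(-1258455/287) = -2119*(-287/1258455) = 608153/1258455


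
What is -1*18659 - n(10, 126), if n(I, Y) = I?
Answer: -18669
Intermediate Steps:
-1*18659 - n(10, 126) = -1*18659 - 1*10 = -18659 - 10 = -18669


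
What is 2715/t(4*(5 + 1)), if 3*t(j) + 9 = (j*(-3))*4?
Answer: -905/33 ≈ -27.424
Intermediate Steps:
t(j) = -3 - 4*j (t(j) = -3 + ((j*(-3))*4)/3 = -3 + (-3*j*4)/3 = -3 + (-12*j)/3 = -3 - 4*j)
2715/t(4*(5 + 1)) = 2715/(-3 - 16*(5 + 1)) = 2715/(-3 - 16*6) = 2715/(-3 - 4*24) = 2715/(-3 - 96) = 2715/(-99) = 2715*(-1/99) = -905/33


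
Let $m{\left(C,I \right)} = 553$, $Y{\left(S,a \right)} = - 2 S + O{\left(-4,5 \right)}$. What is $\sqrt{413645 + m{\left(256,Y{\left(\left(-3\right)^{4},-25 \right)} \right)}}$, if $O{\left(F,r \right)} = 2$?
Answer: $3 \sqrt{46022} \approx 643.58$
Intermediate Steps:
$Y{\left(S,a \right)} = 2 - 2 S$ ($Y{\left(S,a \right)} = - 2 S + 2 = 2 - 2 S$)
$\sqrt{413645 + m{\left(256,Y{\left(\left(-3\right)^{4},-25 \right)} \right)}} = \sqrt{413645 + 553} = \sqrt{414198} = 3 \sqrt{46022}$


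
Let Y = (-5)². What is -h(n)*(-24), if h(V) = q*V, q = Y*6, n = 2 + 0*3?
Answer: 7200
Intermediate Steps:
n = 2 (n = 2 + 0 = 2)
Y = 25
q = 150 (q = 25*6 = 150)
h(V) = 150*V
-h(n)*(-24) = -150*2*(-24) = -1*300*(-24) = -300*(-24) = 7200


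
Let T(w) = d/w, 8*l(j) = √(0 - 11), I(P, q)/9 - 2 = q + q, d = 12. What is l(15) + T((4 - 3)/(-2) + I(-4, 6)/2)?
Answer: 24/125 + I*√11/8 ≈ 0.192 + 0.41458*I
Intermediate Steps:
I(P, q) = 18 + 18*q (I(P, q) = 18 + 9*(q + q) = 18 + 9*(2*q) = 18 + 18*q)
l(j) = I*√11/8 (l(j) = √(0 - 11)/8 = √(-11)/8 = (I*√11)/8 = I*√11/8)
T(w) = 12/w
l(15) + T((4 - 3)/(-2) + I(-4, 6)/2) = I*√11/8 + 12/((4 - 3)/(-2) + (18 + 18*6)/2) = I*√11/8 + 12/(1*(-½) + (18 + 108)*(½)) = I*√11/8 + 12/(-½ + 126*(½)) = I*√11/8 + 12/(-½ + 63) = I*√11/8 + 12/(125/2) = I*√11/8 + 12*(2/125) = I*√11/8 + 24/125 = 24/125 + I*√11/8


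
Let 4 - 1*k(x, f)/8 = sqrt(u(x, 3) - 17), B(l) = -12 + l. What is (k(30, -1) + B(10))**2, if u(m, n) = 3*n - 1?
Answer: 324 - 1440*I ≈ 324.0 - 1440.0*I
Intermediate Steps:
u(m, n) = -1 + 3*n
k(x, f) = 32 - 24*I (k(x, f) = 32 - 8*sqrt((-1 + 3*3) - 17) = 32 - 8*sqrt((-1 + 9) - 17) = 32 - 8*sqrt(8 - 17) = 32 - 24*I)
(k(30, -1) + B(10))**2 = ((32 - 24*I) + (-12 + 10))**2 = ((32 - 24*I) - 2)**2 = (30 - 24*I)**2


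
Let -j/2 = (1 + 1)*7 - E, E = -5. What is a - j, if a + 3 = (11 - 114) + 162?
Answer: 94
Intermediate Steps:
j = -38 (j = -2*((1 + 1)*7 - 1*(-5)) = -2*(2*7 + 5) = -2*(14 + 5) = -2*19 = -38)
a = 56 (a = -3 + ((11 - 114) + 162) = -3 + (-103 + 162) = -3 + 59 = 56)
a - j = 56 - 1*(-38) = 56 + 38 = 94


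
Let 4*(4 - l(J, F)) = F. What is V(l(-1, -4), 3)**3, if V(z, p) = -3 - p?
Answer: -216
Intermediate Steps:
l(J, F) = 4 - F/4
V(l(-1, -4), 3)**3 = (-3 - 1*3)**3 = (-3 - 3)**3 = (-6)**3 = -216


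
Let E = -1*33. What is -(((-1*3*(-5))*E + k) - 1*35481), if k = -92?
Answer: 36068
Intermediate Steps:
E = -33
-(((-1*3*(-5))*E + k) - 1*35481) = -(((-1*3*(-5))*(-33) - 92) - 1*35481) = -((-3*(-5)*(-33) - 92) - 35481) = -((15*(-33) - 92) - 35481) = -((-495 - 92) - 35481) = -(-587 - 35481) = -1*(-36068) = 36068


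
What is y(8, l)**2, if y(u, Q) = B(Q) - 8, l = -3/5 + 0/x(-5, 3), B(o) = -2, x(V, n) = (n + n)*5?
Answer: 100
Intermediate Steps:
x(V, n) = 10*n (x(V, n) = (2*n)*5 = 10*n)
l = -3/5 (l = -3/5 + 0/((10*3)) = -3*1/5 + 0/30 = -3/5 + 0*(1/30) = -3/5 + 0 = -3/5 ≈ -0.60000)
y(u, Q) = -10 (y(u, Q) = -2 - 8 = -10)
y(8, l)**2 = (-10)**2 = 100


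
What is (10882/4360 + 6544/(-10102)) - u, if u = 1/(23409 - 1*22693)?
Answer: 1819906627/985500610 ≈ 1.8467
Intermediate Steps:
u = 1/716 (u = 1/(23409 - 22693) = 1/716 ≈ 0.0013966)
(10882/4360 + 6544/(-10102)) - u = (10882/4360 + 6544/(-10102)) - 1*1/716 = (10882*(1/4360) + 6544*(-1/10102)) - 1/716 = (5441/2180 - 3272/5051) - 1/716 = 20349531/11011180 - 1/716 = 1819906627/985500610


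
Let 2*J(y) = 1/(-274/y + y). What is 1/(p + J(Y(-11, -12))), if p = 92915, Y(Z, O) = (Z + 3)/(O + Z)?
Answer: 72441/6730855469 ≈ 1.0763e-5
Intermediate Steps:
Y(Z, O) = (3 + Z)/(O + Z)
J(y) = 1/(2*(y - 274/y)) (J(y) = 1/(2*(-274/y + y)) = 1/(2*(y - 274/y)))
1/(p + J(Y(-11, -12))) = 1/(92915 + ((3 - 11)/(-12 - 11))/(2*(-274 + ((3 - 11)/(-12 - 11))²))) = 1/(92915 + (-8/(-23))/(2*(-274 + (-8/(-23))²))) = 1/(92915 + (-1/23*(-8))/(2*(-274 + (-1/23*(-8))²))) = 1/(92915 + (½)*(8/23)/(-274 + (8/23)²)) = 1/(92915 + (½)*(8/23)/(-274 + 64/529)) = 1/(92915 + (½)*(8/23)/(-144882/529)) = 1/(92915 + (½)*(8/23)*(-529/144882)) = 1/(92915 - 46/72441) = 1/(6730855469/72441) = 72441/6730855469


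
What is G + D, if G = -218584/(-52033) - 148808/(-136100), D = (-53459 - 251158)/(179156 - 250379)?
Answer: 402292597074781/42031608288325 ≈ 9.5712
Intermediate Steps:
D = 101539/23741 (D = -304617/(-71223) = -304617*(-1/71223) = 101539/23741 ≈ 4.2769)
G = 9373052266/1770422825 (G = -218584*(-1/52033) - 148808*(-1/136100) = 218584/52033 + 37202/34025 = 9373052266/1770422825 ≈ 5.2942)
G + D = 9373052266/1770422825 + 101539/23741 = 402292597074781/42031608288325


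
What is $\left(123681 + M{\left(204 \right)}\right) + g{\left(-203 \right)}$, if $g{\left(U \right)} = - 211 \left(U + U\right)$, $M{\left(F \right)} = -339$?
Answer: $209008$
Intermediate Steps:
$g{\left(U \right)} = - 422 U$ ($g{\left(U \right)} = - 211 \cdot 2 U = - 422 U$)
$\left(123681 + M{\left(204 \right)}\right) + g{\left(-203 \right)} = \left(123681 - 339\right) - -85666 = 123342 + 85666 = 209008$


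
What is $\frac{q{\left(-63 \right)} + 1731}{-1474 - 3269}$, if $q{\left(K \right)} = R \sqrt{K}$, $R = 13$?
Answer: $- \frac{577}{1581} - \frac{13 i \sqrt{7}}{1581} \approx -0.36496 - 0.021755 i$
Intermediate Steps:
$q{\left(K \right)} = 13 \sqrt{K}$
$\frac{q{\left(-63 \right)} + 1731}{-1474 - 3269} = \frac{13 \sqrt{-63} + 1731}{-1474 - 3269} = \frac{13 \cdot 3 i \sqrt{7} + 1731}{-4743} = \left(39 i \sqrt{7} + 1731\right) \left(- \frac{1}{4743}\right) = \left(1731 + 39 i \sqrt{7}\right) \left(- \frac{1}{4743}\right) = - \frac{577}{1581} - \frac{13 i \sqrt{7}}{1581}$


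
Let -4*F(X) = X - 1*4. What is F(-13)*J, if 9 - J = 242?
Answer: -3961/4 ≈ -990.25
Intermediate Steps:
J = -233 (J = 9 - 1*242 = 9 - 242 = -233)
F(X) = 1 - X/4 (F(X) = -(X - 1*4)/4 = -(X - 4)/4 = -(-4 + X)/4 = 1 - X/4)
F(-13)*J = (1 - ¼*(-13))*(-233) = (1 + 13/4)*(-233) = (17/4)*(-233) = -3961/4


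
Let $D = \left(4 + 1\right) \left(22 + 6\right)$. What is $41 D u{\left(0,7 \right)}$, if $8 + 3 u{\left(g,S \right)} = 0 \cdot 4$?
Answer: $- \frac{45920}{3} \approx -15307.0$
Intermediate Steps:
$u{\left(g,S \right)} = - \frac{8}{3}$ ($u{\left(g,S \right)} = - \frac{8}{3} + \frac{0 \cdot 4}{3} = - \frac{8}{3} + \frac{1}{3} \cdot 0 = - \frac{8}{3} + 0 = - \frac{8}{3}$)
$D = 140$ ($D = 5 \cdot 28 = 140$)
$41 D u{\left(0,7 \right)} = 41 \cdot 140 \left(- \frac{8}{3}\right) = 5740 \left(- \frac{8}{3}\right) = - \frac{45920}{3}$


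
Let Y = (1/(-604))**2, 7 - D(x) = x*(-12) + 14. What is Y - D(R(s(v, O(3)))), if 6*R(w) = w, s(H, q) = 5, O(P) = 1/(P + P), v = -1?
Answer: -1094447/364816 ≈ -3.0000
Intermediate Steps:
O(P) = 1/(2*P)
R(w) = w/6
D(x) = -7 + 12*x (D(x) = 7 - (x*(-12) + 14) = 7 - (-12*x + 14) = 7 - (14 - 12*x) = 7 + (-14 + 12*x) = -7 + 12*x)
Y = 1/364816 (Y = (-1/604)**2 = 1/364816 ≈ 2.7411e-6)
Y - D(R(s(v, O(3)))) = 1/364816 - (-7 + 12*((1/6)*5)) = 1/364816 - (-7 + 12*(5/6)) = 1/364816 - (-7 + 10) = 1/364816 - 1*3 = 1/364816 - 3 = -1094447/364816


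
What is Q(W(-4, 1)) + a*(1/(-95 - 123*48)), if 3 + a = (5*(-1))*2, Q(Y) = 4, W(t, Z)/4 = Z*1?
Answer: 41869/10464 ≈ 4.0012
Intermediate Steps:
W(t, Z) = 4*Z (W(t, Z) = 4*(Z*1) = 4*Z)
a = -13 (a = -3 + (5*(-1))*2 = -3 - 5*2 = -3 - 10 = -13)
Q(W(-4, 1)) + a*(1/(-95 - 123*48)) = 4 - 13/((-95 - 123)*48) = 4 - 13/((-218)*48) = 4 - (-13)/(218*48) = 4 - 13*(-1/10464) = 4 + 13/10464 = 41869/10464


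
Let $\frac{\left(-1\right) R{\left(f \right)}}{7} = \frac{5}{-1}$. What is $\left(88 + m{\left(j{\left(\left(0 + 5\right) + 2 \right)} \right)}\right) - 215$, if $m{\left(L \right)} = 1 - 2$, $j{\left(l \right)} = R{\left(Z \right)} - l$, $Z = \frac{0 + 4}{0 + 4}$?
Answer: $-128$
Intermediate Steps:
$Z = 1$ ($Z = \frac{4}{4} = 4 \cdot \frac{1}{4} = 1$)
$R{\left(f \right)} = 35$ ($R{\left(f \right)} = - 7 \frac{5}{-1} = - 7 \cdot 5 \left(-1\right) = \left(-7\right) \left(-5\right) = 35$)
$j{\left(l \right)} = 35 - l$
$m{\left(L \right)} = -1$
$\left(88 + m{\left(j{\left(\left(0 + 5\right) + 2 \right)} \right)}\right) - 215 = \left(88 - 1\right) - 215 = 87 - 215 = -128$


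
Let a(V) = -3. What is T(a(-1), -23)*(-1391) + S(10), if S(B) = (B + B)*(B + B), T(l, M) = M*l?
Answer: -95579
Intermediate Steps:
S(B) = 4*B² (S(B) = (2*B)*(2*B) = 4*B²)
T(a(-1), -23)*(-1391) + S(10) = -23*(-3)*(-1391) + 4*10² = 69*(-1391) + 4*100 = -95979 + 400 = -95579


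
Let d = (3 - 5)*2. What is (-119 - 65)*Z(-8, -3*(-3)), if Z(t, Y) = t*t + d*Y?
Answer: -5152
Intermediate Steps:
d = -4 (d = -2*2 = -4)
Z(t, Y) = t² - 4*Y (Z(t, Y) = t*t - 4*Y = t² - 4*Y)
(-119 - 65)*Z(-8, -3*(-3)) = (-119 - 65)*((-8)² - (-12)*(-3)) = -184*(64 - 4*9) = -184*(64 - 36) = -184*28 = -5152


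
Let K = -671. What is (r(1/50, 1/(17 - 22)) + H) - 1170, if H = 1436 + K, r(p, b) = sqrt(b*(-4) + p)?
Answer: -405 + sqrt(82)/10 ≈ -404.09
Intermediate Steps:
r(p, b) = sqrt(p - 4*b) (r(p, b) = sqrt(-4*b + p) = sqrt(p - 4*b))
H = 765 (H = 1436 - 671 = 765)
(r(1/50, 1/(17 - 22)) + H) - 1170 = (sqrt(1/50 - 4/(17 - 22)) + 765) - 1170 = (sqrt(1/50 - 4/(-5)) + 765) - 1170 = (sqrt(1/50 - 4*(-1/5)) + 765) - 1170 = (sqrt(1/50 + 4/5) + 765) - 1170 = (sqrt(41/50) + 765) - 1170 = (sqrt(82)/10 + 765) - 1170 = (765 + sqrt(82)/10) - 1170 = -405 + sqrt(82)/10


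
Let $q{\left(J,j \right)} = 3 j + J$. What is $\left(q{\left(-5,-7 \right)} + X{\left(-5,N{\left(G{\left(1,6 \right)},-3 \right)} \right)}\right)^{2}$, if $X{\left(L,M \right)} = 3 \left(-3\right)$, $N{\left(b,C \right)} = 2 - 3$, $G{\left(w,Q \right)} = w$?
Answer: $1225$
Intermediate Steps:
$q{\left(J,j \right)} = J + 3 j$
$N{\left(b,C \right)} = -1$ ($N{\left(b,C \right)} = 2 - 3 = -1$)
$X{\left(L,M \right)} = -9$
$\left(q{\left(-5,-7 \right)} + X{\left(-5,N{\left(G{\left(1,6 \right)},-3 \right)} \right)}\right)^{2} = \left(\left(-5 + 3 \left(-7\right)\right) - 9\right)^{2} = \left(\left(-5 - 21\right) - 9\right)^{2} = \left(-26 - 9\right)^{2} = \left(-35\right)^{2} = 1225$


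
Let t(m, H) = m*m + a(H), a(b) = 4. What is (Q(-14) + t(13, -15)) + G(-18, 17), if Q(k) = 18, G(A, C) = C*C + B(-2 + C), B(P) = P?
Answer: 495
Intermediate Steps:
G(A, C) = -2 + C + C**2 (G(A, C) = C*C + (-2 + C) = C**2 + (-2 + C) = -2 + C + C**2)
t(m, H) = 4 + m**2 (t(m, H) = m*m + 4 = m**2 + 4 = 4 + m**2)
(Q(-14) + t(13, -15)) + G(-18, 17) = (18 + (4 + 13**2)) + (-2 + 17 + 17**2) = (18 + (4 + 169)) + (-2 + 17 + 289) = (18 + 173) + 304 = 191 + 304 = 495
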